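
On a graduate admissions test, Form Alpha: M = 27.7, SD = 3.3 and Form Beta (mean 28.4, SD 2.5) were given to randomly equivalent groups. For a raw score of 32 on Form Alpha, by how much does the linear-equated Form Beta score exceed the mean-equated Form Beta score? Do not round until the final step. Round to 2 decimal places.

Mean-equated: 32 + (28.4 − 27.7) = 32.70
Linear-equated: (2.5/3.3)(32 − 27.7) + 28.4 = 31.658
Difference = 31.658 − 32.70 = -1.04

-1.04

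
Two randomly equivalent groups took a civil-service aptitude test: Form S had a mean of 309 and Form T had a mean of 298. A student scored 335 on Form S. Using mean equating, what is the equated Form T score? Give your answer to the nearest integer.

Mean equating: y = x + (M_Y − M_X) = 335 + (298 − 309) = 324

324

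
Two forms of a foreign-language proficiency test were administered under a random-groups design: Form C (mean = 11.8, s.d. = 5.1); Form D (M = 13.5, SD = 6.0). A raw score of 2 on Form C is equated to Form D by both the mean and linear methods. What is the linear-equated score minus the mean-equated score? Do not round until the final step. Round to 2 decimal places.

-1.73

Mean-equated: 2 + (13.5 − 11.8) = 3.70
Linear-equated: (6.0/5.1)(2 − 11.8) + 13.5 = 1.971
Difference = 1.971 − 3.70 = -1.73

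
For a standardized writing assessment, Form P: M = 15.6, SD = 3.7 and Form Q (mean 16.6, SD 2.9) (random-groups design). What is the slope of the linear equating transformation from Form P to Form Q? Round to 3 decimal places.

A = SD_Y / SD_X = 2.9 / 3.7 = 0.784

0.784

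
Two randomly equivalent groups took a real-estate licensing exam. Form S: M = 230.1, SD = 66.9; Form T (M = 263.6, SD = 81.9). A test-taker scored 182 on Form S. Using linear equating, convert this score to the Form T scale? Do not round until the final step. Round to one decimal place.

Linear equating: y = (SD_Y/SD_X)(x − M_X) + M_Y
y = (81.9/66.9)(182 − 230.1) + 263.6
y = 1.224215 × -48.1 + 263.6 = -58.8848 + 263.6 = 204.7

204.7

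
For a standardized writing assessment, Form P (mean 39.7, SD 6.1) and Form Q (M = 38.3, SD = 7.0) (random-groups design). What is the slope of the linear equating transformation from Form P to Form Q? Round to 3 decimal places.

1.148

A = SD_Y / SD_X = 7.0 / 6.1 = 1.148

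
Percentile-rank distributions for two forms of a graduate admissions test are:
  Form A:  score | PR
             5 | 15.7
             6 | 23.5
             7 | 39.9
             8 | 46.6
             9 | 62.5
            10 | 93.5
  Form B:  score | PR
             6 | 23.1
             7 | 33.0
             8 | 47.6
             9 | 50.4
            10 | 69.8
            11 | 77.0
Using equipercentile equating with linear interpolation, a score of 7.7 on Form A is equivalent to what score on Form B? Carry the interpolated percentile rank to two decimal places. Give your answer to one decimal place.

7.8

PR of 7.7 on Form A: 39.9 + (7.7 − 7)/(8 − 7) × (46.6 − 39.9) = 44.59
On Form B, PR 44.59 falls between score 7 (PR 33.0) and 8 (PR 47.6).
Interpolate: 7 + (44.59 − 33.0)/(47.6 − 33.0) × (8 − 7) = 7.8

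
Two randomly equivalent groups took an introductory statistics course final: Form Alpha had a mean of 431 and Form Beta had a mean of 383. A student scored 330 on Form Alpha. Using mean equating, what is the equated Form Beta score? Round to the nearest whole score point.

282

Mean equating: y = x + (M_Y − M_X) = 330 + (383 − 431) = 282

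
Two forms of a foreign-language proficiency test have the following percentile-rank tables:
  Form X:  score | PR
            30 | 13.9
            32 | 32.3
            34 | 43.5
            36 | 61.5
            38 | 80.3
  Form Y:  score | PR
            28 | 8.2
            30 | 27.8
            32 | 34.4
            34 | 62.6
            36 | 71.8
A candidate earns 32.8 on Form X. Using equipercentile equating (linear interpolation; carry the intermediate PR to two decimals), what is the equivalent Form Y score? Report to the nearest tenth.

32.2

PR of 32.8 on Form X: 32.3 + (32.8 − 32)/(34 − 32) × (43.5 − 32.3) = 36.78
On Form Y, PR 36.78 falls between score 32 (PR 34.4) and 34 (PR 62.6).
Interpolate: 32 + (36.78 − 34.4)/(62.6 − 34.4) × (34 − 32) = 32.2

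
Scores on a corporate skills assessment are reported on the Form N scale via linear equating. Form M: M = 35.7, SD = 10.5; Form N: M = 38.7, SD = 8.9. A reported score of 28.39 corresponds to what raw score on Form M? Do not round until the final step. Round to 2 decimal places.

23.54

Invert y = (SD_Y/SD_X)(x − M_X) + M_Y:
x = (SD_X/SD_Y)(y − M_Y) + M_X = (10.5/8.9)(28.39 − 38.7) + 35.7
x = 1.179775 × -10.310 + 35.7 = 23.54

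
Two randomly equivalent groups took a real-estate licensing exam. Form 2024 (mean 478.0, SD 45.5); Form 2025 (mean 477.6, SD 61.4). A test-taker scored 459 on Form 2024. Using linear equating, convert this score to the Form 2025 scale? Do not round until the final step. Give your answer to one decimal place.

452.0

Linear equating: y = (SD_Y/SD_X)(x − M_X) + M_Y
y = (61.4/45.5)(459 − 478.0) + 477.6
y = 1.349451 × -19.0 + 477.6 = -25.6396 + 477.6 = 452.0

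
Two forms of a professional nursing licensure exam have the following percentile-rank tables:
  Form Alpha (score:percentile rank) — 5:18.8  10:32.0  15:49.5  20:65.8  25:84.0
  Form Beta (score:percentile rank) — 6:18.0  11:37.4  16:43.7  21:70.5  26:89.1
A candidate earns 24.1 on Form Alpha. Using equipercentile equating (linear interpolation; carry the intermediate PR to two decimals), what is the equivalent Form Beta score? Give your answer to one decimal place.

23.7

PR of 24.1 on Form Alpha: 65.8 + (24.1 − 20)/(25 − 20) × (84.0 − 65.8) = 80.72
On Form Beta, PR 80.72 falls between score 21 (PR 70.5) and 26 (PR 89.1).
Interpolate: 21 + (80.72 − 70.5)/(89.1 − 70.5) × (26 − 21) = 23.7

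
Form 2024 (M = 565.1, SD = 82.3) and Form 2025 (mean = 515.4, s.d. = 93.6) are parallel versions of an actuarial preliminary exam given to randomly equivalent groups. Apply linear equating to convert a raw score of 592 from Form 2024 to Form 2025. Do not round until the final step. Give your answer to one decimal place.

Linear equating: y = (SD_Y/SD_X)(x − M_X) + M_Y
y = (93.6/82.3)(592 − 565.1) + 515.4
y = 1.137303 × 26.9 + 515.4 = 30.5934 + 515.4 = 546.0

546.0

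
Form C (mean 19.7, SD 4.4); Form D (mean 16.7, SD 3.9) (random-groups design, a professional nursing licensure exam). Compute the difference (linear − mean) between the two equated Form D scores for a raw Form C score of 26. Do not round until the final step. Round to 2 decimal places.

-0.72

Mean-equated: 26 + (16.7 − 19.7) = 23.00
Linear-equated: (3.9/4.4)(26 − 19.7) + 16.7 = 22.284
Difference = 22.284 − 23.00 = -0.72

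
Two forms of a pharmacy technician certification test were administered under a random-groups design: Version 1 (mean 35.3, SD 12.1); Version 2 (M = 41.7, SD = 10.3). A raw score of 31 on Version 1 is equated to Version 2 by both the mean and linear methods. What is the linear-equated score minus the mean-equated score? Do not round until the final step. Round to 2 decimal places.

Mean-equated: 31 + (41.7 − 35.3) = 37.40
Linear-equated: (10.3/12.1)(31 − 35.3) + 41.7 = 38.040
Difference = 38.040 − 37.40 = 0.64

0.64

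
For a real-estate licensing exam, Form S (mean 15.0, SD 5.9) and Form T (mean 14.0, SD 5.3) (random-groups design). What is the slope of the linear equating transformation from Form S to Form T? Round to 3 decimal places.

A = SD_Y / SD_X = 5.3 / 5.9 = 0.898

0.898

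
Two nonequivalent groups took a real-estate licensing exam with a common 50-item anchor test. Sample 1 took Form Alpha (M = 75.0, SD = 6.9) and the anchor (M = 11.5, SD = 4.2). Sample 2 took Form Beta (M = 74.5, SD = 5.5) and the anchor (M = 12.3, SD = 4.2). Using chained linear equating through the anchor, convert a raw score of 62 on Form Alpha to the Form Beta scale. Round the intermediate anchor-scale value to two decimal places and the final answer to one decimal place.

Form Alpha → anchor (Sample 1): v = (4.2/6.9)(62 − 75.0) + 11.5 = 3.59
anchor → Form Beta (Sample 2): y = (5.5/4.2)(3.59 − 12.3) + 74.5 = 63.1

63.1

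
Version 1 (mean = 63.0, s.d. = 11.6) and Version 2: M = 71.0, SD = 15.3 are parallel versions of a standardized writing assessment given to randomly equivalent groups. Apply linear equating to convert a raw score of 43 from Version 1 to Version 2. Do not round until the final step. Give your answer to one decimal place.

Linear equating: y = (SD_Y/SD_X)(x − M_X) + M_Y
y = (15.3/11.6)(43 − 63.0) + 71.0
y = 1.318966 × -20.0 + 71.0 = -26.3793 + 71.0 = 44.6

44.6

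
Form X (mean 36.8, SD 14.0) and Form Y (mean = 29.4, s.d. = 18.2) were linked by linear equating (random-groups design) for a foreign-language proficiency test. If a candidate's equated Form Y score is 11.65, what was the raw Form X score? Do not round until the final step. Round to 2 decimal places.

Invert y = (SD_Y/SD_X)(x − M_X) + M_Y:
x = (SD_X/SD_Y)(y − M_Y) + M_X = (14.0/18.2)(11.65 − 29.4) + 36.8
x = 0.769231 × -17.750 + 36.8 = 23.15

23.15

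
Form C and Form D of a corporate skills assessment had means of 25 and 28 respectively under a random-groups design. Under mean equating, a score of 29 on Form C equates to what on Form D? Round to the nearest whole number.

32

Mean equating: y = x + (M_Y − M_X) = 29 + (28 − 25) = 32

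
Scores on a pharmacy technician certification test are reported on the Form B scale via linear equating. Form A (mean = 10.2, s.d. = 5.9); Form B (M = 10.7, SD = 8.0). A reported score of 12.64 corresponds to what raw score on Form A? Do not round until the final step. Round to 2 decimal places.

Invert y = (SD_Y/SD_X)(x − M_X) + M_Y:
x = (SD_X/SD_Y)(y − M_Y) + M_X = (5.9/8.0)(12.64 − 10.7) + 10.2
x = 0.737500 × 1.940 + 10.2 = 11.63

11.63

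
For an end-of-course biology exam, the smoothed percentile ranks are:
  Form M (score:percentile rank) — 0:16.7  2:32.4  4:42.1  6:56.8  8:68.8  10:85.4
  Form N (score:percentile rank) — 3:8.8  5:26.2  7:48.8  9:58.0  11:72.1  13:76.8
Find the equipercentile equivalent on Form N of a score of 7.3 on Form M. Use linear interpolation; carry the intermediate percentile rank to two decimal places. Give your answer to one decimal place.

PR of 7.3 on Form M: 56.8 + (7.3 − 6)/(8 − 6) × (68.8 − 56.8) = 64.60
On Form N, PR 64.60 falls between score 9 (PR 58.0) and 11 (PR 72.1).
Interpolate: 9 + (64.60 − 58.0)/(72.1 − 58.0) × (11 − 9) = 9.9

9.9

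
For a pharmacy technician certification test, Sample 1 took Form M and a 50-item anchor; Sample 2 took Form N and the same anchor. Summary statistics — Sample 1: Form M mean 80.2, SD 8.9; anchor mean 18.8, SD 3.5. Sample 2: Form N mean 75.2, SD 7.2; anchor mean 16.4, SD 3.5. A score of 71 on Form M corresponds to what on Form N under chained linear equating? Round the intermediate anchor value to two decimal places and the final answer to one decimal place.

72.7

Form M → anchor (Sample 1): v = (3.5/8.9)(71 − 80.2) + 18.8 = 15.18
anchor → Form N (Sample 2): y = (7.2/3.5)(15.18 − 16.4) + 75.2 = 72.7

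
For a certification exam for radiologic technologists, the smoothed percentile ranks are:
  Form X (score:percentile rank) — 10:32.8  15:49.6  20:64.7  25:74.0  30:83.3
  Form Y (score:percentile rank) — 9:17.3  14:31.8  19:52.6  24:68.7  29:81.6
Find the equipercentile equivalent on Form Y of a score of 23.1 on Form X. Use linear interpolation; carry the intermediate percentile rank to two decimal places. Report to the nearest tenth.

24.7

PR of 23.1 on Form X: 64.7 + (23.1 − 20)/(25 − 20) × (74.0 − 64.7) = 70.47
On Form Y, PR 70.47 falls between score 24 (PR 68.7) and 29 (PR 81.6).
Interpolate: 24 + (70.47 − 68.7)/(81.6 − 68.7) × (29 − 24) = 24.7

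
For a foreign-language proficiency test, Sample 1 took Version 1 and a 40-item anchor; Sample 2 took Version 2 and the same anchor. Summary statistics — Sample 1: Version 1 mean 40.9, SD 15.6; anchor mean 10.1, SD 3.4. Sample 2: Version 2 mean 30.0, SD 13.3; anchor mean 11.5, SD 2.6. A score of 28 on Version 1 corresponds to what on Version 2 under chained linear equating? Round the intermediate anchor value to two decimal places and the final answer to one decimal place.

Version 1 → anchor (Sample 1): v = (3.4/15.6)(28 − 40.9) + 10.1 = 7.29
anchor → Version 2 (Sample 2): y = (13.3/2.6)(7.29 − 11.5) + 30.0 = 8.5

8.5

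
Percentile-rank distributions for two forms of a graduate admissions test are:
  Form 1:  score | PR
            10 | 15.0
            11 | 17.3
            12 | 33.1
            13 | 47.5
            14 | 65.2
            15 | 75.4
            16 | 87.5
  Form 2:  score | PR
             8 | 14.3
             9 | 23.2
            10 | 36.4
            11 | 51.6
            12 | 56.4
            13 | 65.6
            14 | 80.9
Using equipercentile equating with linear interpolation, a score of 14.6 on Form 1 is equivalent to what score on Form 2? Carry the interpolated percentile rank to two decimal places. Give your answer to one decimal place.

PR of 14.6 on Form 1: 65.2 + (14.6 − 14)/(15 − 14) × (75.4 − 65.2) = 71.32
On Form 2, PR 71.32 falls between score 13 (PR 65.6) and 14 (PR 80.9).
Interpolate: 13 + (71.32 − 65.6)/(80.9 − 65.6) × (14 − 13) = 13.4

13.4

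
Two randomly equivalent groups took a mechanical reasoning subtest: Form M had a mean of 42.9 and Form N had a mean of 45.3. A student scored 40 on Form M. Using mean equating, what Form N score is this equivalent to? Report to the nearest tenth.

42.4

Mean equating: y = x + (M_Y − M_X) = 40 + (45.3 − 42.9) = 42.4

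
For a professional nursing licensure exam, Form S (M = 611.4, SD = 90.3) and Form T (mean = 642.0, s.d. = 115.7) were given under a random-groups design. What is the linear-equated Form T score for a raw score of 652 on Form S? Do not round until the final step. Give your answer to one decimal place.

Linear equating: y = (SD_Y/SD_X)(x − M_X) + M_Y
y = (115.7/90.3)(652 − 611.4) + 642.0
y = 1.281285 × 40.6 + 642.0 = 52.0202 + 642.0 = 694.0

694.0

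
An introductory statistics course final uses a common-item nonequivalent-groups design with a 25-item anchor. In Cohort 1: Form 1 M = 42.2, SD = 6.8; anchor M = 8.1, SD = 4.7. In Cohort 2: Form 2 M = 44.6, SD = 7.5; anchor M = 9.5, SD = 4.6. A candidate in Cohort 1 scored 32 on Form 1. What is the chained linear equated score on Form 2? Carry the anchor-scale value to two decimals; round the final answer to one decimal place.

30.8

Form 1 → anchor (Cohort 1): v = (4.7/6.8)(32 − 42.2) + 8.1 = 1.05
anchor → Form 2 (Cohort 2): y = (7.5/4.6)(1.05 − 9.5) + 44.6 = 30.8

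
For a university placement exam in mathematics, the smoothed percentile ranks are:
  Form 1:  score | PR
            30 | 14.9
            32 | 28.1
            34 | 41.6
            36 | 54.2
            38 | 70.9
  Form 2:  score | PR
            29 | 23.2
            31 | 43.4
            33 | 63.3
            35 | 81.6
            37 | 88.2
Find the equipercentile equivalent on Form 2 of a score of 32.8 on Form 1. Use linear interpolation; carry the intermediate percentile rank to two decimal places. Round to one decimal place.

PR of 32.8 on Form 1: 28.1 + (32.8 − 32)/(34 − 32) × (41.6 − 28.1) = 33.50
On Form 2, PR 33.50 falls between score 29 (PR 23.2) and 31 (PR 43.4).
Interpolate: 29 + (33.50 − 23.2)/(43.4 − 23.2) × (31 − 29) = 30.0

30.0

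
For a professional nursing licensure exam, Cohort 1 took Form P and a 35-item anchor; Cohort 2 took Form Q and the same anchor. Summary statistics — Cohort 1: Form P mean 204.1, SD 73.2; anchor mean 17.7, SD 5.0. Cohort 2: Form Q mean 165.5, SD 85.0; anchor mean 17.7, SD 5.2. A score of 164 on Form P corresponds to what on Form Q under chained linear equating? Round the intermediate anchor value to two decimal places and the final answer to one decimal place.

Form P → anchor (Cohort 1): v = (5.0/73.2)(164 − 204.1) + 17.7 = 14.96
anchor → Form Q (Cohort 2): y = (85.0/5.2)(14.96 − 17.7) + 165.5 = 120.7

120.7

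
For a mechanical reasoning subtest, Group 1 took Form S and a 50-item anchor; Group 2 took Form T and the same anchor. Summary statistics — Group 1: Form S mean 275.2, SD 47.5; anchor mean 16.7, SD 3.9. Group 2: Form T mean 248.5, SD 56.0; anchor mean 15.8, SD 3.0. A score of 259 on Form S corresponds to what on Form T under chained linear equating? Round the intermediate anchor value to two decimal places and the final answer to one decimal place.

Form S → anchor (Group 1): v = (3.9/47.5)(259 − 275.2) + 16.7 = 15.37
anchor → Form T (Group 2): y = (56.0/3.0)(15.37 − 15.8) + 248.5 = 240.5

240.5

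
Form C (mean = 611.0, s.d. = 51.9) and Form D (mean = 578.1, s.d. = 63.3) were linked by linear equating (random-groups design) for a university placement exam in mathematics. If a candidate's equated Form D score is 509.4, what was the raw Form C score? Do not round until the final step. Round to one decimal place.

Invert y = (SD_Y/SD_X)(x − M_X) + M_Y:
x = (SD_X/SD_Y)(y − M_Y) + M_X = (51.9/63.3)(509.4 − 578.1) + 611.0
x = 0.819905 × -68.700 + 611.0 = 554.7

554.7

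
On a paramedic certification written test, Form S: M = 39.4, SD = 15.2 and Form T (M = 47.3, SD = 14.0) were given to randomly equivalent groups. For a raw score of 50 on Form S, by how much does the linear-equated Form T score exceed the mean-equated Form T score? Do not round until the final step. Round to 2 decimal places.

-0.84

Mean-equated: 50 + (47.3 − 39.4) = 57.90
Linear-equated: (14.0/15.2)(50 − 39.4) + 47.3 = 57.063
Difference = 57.063 − 57.90 = -0.84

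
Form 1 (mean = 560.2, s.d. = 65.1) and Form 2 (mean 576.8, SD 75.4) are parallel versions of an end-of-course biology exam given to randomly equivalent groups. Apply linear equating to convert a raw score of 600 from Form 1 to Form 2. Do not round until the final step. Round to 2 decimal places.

Linear equating: y = (SD_Y/SD_X)(x − M_X) + M_Y
y = (75.4/65.1)(600 − 560.2) + 576.8
y = 1.158218 × 39.8 + 576.8 = 46.0971 + 576.8 = 622.90

622.90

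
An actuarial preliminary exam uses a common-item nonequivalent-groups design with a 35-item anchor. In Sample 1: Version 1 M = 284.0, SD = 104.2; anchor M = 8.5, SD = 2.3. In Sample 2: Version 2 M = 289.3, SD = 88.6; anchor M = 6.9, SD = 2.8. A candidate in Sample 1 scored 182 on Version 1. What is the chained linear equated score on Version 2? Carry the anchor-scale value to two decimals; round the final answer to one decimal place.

268.7

Version 1 → anchor (Sample 1): v = (2.3/104.2)(182 − 284.0) + 8.5 = 6.25
anchor → Version 2 (Sample 2): y = (88.6/2.8)(6.25 − 6.9) + 289.3 = 268.7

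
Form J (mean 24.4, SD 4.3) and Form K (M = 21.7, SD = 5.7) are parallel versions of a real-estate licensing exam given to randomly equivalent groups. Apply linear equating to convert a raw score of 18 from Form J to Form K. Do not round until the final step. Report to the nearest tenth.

Linear equating: y = (SD_Y/SD_X)(x − M_X) + M_Y
y = (5.7/4.3)(18 − 24.4) + 21.7
y = 1.325581 × -6.4 + 21.7 = -8.4837 + 21.7 = 13.2

13.2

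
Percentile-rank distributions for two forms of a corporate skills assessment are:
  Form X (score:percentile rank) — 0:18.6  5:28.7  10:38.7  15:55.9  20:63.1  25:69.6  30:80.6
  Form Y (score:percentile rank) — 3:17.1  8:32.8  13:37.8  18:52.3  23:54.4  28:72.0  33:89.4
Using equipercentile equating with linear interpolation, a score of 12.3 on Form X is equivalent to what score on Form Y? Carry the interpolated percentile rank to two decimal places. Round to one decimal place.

16.0

PR of 12.3 on Form X: 38.7 + (12.3 − 10)/(15 − 10) × (55.9 − 38.7) = 46.61
On Form Y, PR 46.61 falls between score 13 (PR 37.8) and 18 (PR 52.3).
Interpolate: 13 + (46.61 − 37.8)/(52.3 − 37.8) × (18 − 13) = 16.0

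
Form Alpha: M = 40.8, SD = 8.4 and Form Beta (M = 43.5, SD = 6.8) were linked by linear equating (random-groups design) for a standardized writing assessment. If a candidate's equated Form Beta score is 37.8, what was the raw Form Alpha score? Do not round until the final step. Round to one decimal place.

Invert y = (SD_Y/SD_X)(x − M_X) + M_Y:
x = (SD_X/SD_Y)(y − M_Y) + M_X = (8.4/6.8)(37.8 − 43.5) + 40.8
x = 1.235294 × -5.700 + 40.8 = 33.8

33.8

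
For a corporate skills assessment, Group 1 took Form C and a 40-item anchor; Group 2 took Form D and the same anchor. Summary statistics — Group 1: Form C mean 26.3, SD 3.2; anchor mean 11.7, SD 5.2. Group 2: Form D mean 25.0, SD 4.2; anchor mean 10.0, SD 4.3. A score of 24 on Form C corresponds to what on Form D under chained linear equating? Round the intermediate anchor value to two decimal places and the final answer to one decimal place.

23.0

Form C → anchor (Group 1): v = (5.2/3.2)(24 − 26.3) + 11.7 = 7.96
anchor → Form D (Group 2): y = (4.2/4.3)(7.96 − 10.0) + 25.0 = 23.0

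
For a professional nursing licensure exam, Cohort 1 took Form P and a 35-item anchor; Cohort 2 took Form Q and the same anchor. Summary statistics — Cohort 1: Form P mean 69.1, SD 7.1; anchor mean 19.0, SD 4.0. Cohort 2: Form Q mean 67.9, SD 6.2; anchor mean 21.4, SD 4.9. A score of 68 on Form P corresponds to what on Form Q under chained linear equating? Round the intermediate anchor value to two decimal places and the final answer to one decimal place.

Form P → anchor (Cohort 1): v = (4.0/7.1)(68 − 69.1) + 19.0 = 18.38
anchor → Form Q (Cohort 2): y = (6.2/4.9)(18.38 − 21.4) + 67.9 = 64.1

64.1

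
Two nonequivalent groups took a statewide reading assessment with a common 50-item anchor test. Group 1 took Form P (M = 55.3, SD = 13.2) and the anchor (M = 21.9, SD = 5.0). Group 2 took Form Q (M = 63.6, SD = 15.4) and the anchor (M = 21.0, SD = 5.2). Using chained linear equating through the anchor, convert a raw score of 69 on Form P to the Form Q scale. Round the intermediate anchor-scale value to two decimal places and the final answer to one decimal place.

81.6

Form P → anchor (Group 1): v = (5.0/13.2)(69 − 55.3) + 21.9 = 27.09
anchor → Form Q (Group 2): y = (15.4/5.2)(27.09 − 21.0) + 63.6 = 81.6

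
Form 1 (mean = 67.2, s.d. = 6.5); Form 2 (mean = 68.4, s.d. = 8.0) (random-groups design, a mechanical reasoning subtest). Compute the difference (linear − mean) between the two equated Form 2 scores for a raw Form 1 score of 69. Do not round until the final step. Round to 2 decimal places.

0.42

Mean-equated: 69 + (68.4 − 67.2) = 70.20
Linear-equated: (8.0/6.5)(69 − 67.2) + 68.4 = 70.615
Difference = 70.615 − 70.20 = 0.42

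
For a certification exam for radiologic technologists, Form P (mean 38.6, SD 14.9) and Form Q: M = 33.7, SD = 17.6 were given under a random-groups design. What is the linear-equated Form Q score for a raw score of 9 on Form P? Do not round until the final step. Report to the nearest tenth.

-1.3

Linear equating: y = (SD_Y/SD_X)(x − M_X) + M_Y
y = (17.6/14.9)(9 − 38.6) + 33.7
y = 1.181208 × -29.6 + 33.7 = -34.9638 + 33.7 = -1.3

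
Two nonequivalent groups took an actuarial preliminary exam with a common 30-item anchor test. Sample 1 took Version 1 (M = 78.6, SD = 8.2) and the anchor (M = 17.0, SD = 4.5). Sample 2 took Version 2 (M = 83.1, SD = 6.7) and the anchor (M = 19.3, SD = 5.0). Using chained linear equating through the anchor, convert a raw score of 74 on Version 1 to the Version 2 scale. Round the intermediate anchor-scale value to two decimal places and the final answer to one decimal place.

Version 1 → anchor (Sample 1): v = (4.5/8.2)(74 − 78.6) + 17.0 = 14.48
anchor → Version 2 (Sample 2): y = (6.7/5.0)(14.48 − 19.3) + 83.1 = 76.6

76.6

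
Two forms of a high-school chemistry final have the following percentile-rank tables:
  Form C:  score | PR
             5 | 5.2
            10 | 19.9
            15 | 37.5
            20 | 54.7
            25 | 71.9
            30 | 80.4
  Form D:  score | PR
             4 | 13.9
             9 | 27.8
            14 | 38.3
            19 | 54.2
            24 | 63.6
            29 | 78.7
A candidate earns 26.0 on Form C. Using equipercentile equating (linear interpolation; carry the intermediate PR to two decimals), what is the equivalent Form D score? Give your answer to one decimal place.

PR of 26.0 on Form C: 71.9 + (26.0 − 25)/(30 − 25) × (80.4 − 71.9) = 73.60
On Form D, PR 73.60 falls between score 24 (PR 63.6) and 29 (PR 78.7).
Interpolate: 24 + (73.60 − 63.6)/(78.7 − 63.6) × (29 − 24) = 27.3

27.3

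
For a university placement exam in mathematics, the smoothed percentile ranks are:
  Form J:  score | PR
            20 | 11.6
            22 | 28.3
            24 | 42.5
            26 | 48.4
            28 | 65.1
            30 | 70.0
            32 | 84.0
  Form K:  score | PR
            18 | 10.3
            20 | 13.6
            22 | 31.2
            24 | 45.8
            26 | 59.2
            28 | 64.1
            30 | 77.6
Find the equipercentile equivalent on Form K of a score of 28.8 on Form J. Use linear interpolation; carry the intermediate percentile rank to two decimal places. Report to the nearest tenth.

PR of 28.8 on Form J: 65.1 + (28.8 − 28)/(30 − 28) × (70.0 − 65.1) = 67.06
On Form K, PR 67.06 falls between score 28 (PR 64.1) and 30 (PR 77.6).
Interpolate: 28 + (67.06 − 64.1)/(77.6 − 64.1) × (30 − 28) = 28.4

28.4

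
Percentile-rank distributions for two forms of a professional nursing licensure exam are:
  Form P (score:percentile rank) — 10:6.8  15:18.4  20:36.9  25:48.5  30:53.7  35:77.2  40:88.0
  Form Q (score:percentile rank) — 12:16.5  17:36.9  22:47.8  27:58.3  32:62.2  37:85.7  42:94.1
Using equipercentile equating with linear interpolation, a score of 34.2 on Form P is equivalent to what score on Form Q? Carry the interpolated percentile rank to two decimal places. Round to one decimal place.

PR of 34.2 on Form P: 53.7 + (34.2 − 30)/(35 − 30) × (77.2 − 53.7) = 73.44
On Form Q, PR 73.44 falls between score 32 (PR 62.2) and 37 (PR 85.7).
Interpolate: 32 + (73.44 − 62.2)/(85.7 − 62.2) × (37 − 32) = 34.4

34.4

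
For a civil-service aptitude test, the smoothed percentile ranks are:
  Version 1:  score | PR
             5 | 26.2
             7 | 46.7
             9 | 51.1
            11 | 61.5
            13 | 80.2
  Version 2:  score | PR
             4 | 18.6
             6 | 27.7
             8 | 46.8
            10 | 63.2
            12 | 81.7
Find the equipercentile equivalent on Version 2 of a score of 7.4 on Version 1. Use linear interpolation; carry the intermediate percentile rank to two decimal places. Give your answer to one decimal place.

8.1

PR of 7.4 on Version 1: 46.7 + (7.4 − 7)/(9 − 7) × (51.1 − 46.7) = 47.58
On Version 2, PR 47.58 falls between score 8 (PR 46.8) and 10 (PR 63.2).
Interpolate: 8 + (47.58 − 46.8)/(63.2 − 46.8) × (10 − 8) = 8.1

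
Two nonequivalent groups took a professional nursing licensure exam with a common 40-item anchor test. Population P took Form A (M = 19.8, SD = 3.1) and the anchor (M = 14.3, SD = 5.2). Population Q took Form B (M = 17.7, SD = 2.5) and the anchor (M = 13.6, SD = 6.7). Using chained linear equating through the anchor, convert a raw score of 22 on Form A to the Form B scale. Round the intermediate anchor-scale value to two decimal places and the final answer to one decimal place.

19.3

Form A → anchor (Population P): v = (5.2/3.1)(22 − 19.8) + 14.3 = 17.99
anchor → Form B (Population Q): y = (2.5/6.7)(17.99 − 13.6) + 17.7 = 19.3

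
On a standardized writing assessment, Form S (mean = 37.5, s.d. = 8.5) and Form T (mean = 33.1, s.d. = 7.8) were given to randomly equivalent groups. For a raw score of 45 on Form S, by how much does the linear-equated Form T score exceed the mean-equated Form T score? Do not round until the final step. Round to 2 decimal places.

Mean-equated: 45 + (33.1 − 37.5) = 40.60
Linear-equated: (7.8/8.5)(45 − 37.5) + 33.1 = 39.982
Difference = 39.982 − 40.60 = -0.62

-0.62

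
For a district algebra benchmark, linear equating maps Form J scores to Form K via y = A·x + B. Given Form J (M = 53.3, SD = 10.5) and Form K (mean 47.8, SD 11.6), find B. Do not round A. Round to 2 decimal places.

-11.08

A = SD_Y / SD_X = 11.6 / 10.5 = 1.104762
B = M_Y − A·M_X = 47.8 − 1.104762 × 53.3 = -11.08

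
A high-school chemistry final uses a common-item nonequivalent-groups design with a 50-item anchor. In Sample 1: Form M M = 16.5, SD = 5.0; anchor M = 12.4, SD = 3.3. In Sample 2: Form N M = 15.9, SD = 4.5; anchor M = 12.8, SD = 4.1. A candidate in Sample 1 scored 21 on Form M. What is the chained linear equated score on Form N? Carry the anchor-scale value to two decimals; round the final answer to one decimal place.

Form M → anchor (Sample 1): v = (3.3/5.0)(21 − 16.5) + 12.4 = 15.37
anchor → Form N (Sample 2): y = (4.5/4.1)(15.37 − 12.8) + 15.9 = 18.7

18.7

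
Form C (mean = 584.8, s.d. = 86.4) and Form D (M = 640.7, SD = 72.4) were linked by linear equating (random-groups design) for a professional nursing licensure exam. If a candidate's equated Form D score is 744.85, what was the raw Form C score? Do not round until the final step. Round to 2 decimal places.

Invert y = (SD_Y/SD_X)(x − M_X) + M_Y:
x = (SD_X/SD_Y)(y − M_Y) + M_X = (86.4/72.4)(744.85 − 640.7) + 584.8
x = 1.193370 × 104.150 + 584.8 = 709.09

709.09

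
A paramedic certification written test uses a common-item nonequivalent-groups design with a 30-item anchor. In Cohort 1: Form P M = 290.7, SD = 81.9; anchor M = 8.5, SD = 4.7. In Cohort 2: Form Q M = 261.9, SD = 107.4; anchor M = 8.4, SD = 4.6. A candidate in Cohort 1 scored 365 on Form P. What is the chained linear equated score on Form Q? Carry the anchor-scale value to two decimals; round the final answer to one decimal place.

363.7

Form P → anchor (Cohort 1): v = (4.7/81.9)(365 − 290.7) + 8.5 = 12.76
anchor → Form Q (Cohort 2): y = (107.4/4.6)(12.76 − 8.4) + 261.9 = 363.7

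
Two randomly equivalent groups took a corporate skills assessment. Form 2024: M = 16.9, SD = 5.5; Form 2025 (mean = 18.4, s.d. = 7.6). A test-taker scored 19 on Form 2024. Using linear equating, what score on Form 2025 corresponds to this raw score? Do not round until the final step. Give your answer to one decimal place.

Linear equating: y = (SD_Y/SD_X)(x − M_X) + M_Y
y = (7.6/5.5)(19 − 16.9) + 18.4
y = 1.381818 × 2.1 + 18.4 = 2.9018 + 18.4 = 21.3

21.3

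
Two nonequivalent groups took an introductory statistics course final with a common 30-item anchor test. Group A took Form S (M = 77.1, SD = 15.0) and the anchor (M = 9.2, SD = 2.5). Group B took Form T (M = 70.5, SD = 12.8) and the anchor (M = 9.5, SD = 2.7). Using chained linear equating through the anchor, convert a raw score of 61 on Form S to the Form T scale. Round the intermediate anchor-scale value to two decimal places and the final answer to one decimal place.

56.4

Form S → anchor (Group A): v = (2.5/15.0)(61 − 77.1) + 9.2 = 6.52
anchor → Form T (Group B): y = (12.8/2.7)(6.52 − 9.5) + 70.5 = 56.4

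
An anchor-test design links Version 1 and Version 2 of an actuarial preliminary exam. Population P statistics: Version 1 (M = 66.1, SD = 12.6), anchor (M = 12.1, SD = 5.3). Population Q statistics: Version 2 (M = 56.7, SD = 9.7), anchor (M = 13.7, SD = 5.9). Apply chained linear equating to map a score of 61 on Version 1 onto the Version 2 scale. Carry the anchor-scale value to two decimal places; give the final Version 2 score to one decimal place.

50.5

Version 1 → anchor (Population P): v = (5.3/12.6)(61 − 66.1) + 12.1 = 9.95
anchor → Version 2 (Population Q): y = (9.7/5.9)(9.95 − 13.7) + 56.7 = 50.5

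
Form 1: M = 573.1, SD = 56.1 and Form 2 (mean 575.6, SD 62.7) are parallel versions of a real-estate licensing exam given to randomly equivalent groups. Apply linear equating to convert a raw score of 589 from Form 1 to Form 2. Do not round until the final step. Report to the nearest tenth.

593.4

Linear equating: y = (SD_Y/SD_X)(x − M_X) + M_Y
y = (62.7/56.1)(589 − 573.1) + 575.6
y = 1.117647 × 15.9 + 575.6 = 17.7706 + 575.6 = 593.4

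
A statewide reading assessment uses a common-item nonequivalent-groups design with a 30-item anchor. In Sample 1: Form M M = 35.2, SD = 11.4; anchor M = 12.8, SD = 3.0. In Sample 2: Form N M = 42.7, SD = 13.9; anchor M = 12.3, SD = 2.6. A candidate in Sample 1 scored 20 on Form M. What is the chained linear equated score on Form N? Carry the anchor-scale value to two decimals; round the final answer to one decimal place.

Form M → anchor (Sample 1): v = (3.0/11.4)(20 − 35.2) + 12.8 = 8.80
anchor → Form N (Sample 2): y = (13.9/2.6)(8.80 − 12.3) + 42.7 = 24.0

24.0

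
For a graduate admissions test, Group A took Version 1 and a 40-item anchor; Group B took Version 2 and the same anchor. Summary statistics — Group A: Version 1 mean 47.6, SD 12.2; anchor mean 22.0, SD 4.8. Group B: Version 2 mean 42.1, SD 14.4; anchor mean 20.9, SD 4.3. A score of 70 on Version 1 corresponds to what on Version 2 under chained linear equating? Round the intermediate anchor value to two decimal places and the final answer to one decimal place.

75.3

Version 1 → anchor (Group A): v = (4.8/12.2)(70 − 47.6) + 22.0 = 30.81
anchor → Version 2 (Group B): y = (14.4/4.3)(30.81 − 20.9) + 42.1 = 75.3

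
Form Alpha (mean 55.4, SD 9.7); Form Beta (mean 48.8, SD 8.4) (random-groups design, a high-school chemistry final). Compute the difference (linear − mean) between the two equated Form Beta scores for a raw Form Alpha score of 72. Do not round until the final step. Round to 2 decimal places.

Mean-equated: 72 + (48.8 − 55.4) = 65.40
Linear-equated: (8.4/9.7)(72 − 55.4) + 48.8 = 63.175
Difference = 63.175 − 65.40 = -2.22

-2.22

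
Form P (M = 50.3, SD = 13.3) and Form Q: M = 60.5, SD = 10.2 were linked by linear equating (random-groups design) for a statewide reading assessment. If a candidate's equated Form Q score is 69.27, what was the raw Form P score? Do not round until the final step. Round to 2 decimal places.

Invert y = (SD_Y/SD_X)(x − M_X) + M_Y:
x = (SD_X/SD_Y)(y − M_Y) + M_X = (13.3/10.2)(69.27 − 60.5) + 50.3
x = 1.303922 × 8.770 + 50.3 = 61.74

61.74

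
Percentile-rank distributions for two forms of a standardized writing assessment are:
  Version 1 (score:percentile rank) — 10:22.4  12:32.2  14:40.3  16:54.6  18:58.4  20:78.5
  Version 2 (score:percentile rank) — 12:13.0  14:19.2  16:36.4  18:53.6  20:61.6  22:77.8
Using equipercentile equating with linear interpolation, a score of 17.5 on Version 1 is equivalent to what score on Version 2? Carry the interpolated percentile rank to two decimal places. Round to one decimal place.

PR of 17.5 on Version 1: 54.6 + (17.5 − 16)/(18 − 16) × (58.4 − 54.6) = 57.45
On Version 2, PR 57.45 falls between score 18 (PR 53.6) and 20 (PR 61.6).
Interpolate: 18 + (57.45 − 53.6)/(61.6 − 53.6) × (20 − 18) = 19.0

19.0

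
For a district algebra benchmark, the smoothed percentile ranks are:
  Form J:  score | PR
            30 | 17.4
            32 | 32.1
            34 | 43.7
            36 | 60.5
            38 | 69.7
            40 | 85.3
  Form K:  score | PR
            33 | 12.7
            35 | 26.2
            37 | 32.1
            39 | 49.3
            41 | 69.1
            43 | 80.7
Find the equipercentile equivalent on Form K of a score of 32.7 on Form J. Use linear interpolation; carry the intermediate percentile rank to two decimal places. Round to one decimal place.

PR of 32.7 on Form J: 32.1 + (32.7 − 32)/(34 − 32) × (43.7 − 32.1) = 36.16
On Form K, PR 36.16 falls between score 37 (PR 32.1) and 39 (PR 49.3).
Interpolate: 37 + (36.16 − 32.1)/(49.3 − 32.1) × (39 − 37) = 37.5

37.5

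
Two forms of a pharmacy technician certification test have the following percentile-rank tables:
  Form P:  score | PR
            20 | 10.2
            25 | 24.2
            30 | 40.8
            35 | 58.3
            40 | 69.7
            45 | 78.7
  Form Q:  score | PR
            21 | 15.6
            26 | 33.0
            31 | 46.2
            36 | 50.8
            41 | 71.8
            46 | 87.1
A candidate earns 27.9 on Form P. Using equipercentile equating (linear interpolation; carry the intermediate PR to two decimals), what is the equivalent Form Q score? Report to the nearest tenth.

PR of 27.9 on Form P: 24.2 + (27.9 − 25)/(30 − 25) × (40.8 − 24.2) = 33.83
On Form Q, PR 33.83 falls between score 26 (PR 33.0) and 31 (PR 46.2).
Interpolate: 26 + (33.83 − 33.0)/(46.2 − 33.0) × (31 − 26) = 26.3

26.3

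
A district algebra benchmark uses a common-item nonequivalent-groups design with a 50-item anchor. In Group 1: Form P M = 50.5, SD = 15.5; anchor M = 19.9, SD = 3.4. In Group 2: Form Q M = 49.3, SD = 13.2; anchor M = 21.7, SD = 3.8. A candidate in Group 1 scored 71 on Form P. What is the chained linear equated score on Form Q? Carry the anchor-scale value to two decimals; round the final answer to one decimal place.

58.7

Form P → anchor (Group 1): v = (3.4/15.5)(71 − 50.5) + 19.9 = 24.40
anchor → Form Q (Group 2): y = (13.2/3.8)(24.40 − 21.7) + 49.3 = 58.7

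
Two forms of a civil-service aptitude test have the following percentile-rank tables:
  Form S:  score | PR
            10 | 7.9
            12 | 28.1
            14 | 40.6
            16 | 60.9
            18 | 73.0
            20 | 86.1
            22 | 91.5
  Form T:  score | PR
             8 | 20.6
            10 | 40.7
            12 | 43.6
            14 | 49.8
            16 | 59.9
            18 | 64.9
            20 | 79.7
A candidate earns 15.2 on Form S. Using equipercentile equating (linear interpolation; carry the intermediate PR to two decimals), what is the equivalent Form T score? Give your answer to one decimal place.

PR of 15.2 on Form S: 40.6 + (15.2 − 14)/(16 − 14) × (60.9 − 40.6) = 52.78
On Form T, PR 52.78 falls between score 14 (PR 49.8) and 16 (PR 59.9).
Interpolate: 14 + (52.78 − 49.8)/(59.9 − 49.8) × (16 − 14) = 14.6

14.6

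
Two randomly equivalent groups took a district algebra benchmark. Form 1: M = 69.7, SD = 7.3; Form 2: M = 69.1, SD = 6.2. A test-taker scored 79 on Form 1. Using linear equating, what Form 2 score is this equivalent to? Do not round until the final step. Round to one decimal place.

77.0

Linear equating: y = (SD_Y/SD_X)(x − M_X) + M_Y
y = (6.2/7.3)(79 − 69.7) + 69.1
y = 0.849315 × 9.3 + 69.1 = 7.8986 + 69.1 = 77.0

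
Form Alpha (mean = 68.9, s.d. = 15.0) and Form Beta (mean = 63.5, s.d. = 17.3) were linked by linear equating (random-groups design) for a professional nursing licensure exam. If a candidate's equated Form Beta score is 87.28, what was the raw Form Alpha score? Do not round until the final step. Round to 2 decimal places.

Invert y = (SD_Y/SD_X)(x − M_X) + M_Y:
x = (SD_X/SD_Y)(y − M_Y) + M_X = (15.0/17.3)(87.28 − 63.5) + 68.9
x = 0.867052 × 23.780 + 68.9 = 89.52

89.52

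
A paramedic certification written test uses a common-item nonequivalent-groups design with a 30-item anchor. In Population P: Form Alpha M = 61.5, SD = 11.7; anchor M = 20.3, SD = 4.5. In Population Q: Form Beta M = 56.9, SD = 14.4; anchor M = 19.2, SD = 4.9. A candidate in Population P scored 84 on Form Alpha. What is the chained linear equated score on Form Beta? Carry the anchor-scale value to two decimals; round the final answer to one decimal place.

Form Alpha → anchor (Population P): v = (4.5/11.7)(84 − 61.5) + 20.3 = 28.95
anchor → Form Beta (Population Q): y = (14.4/4.9)(28.95 − 19.2) + 56.9 = 85.6

85.6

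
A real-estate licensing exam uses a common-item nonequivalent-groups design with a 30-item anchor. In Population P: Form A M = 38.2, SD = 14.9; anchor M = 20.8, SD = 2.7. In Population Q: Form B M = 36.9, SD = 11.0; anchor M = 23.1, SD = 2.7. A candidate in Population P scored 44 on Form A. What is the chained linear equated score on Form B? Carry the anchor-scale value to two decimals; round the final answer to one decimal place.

31.8

Form A → anchor (Population P): v = (2.7/14.9)(44 − 38.2) + 20.8 = 21.85
anchor → Form B (Population Q): y = (11.0/2.7)(21.85 − 23.1) + 36.9 = 31.8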